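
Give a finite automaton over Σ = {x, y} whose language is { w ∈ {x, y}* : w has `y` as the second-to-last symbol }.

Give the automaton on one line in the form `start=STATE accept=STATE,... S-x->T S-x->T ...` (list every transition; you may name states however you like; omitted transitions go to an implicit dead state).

start=A accept=F,G A-x->B A-y->C B-x->D B-y->E C-x->F C-y->G D-x->D D-y->E E-x->F E-y->G F-x->D F-y->E G-x->F G-y->G

A DFA must remember the last 2 symbols (since which symbol is second-to-last isn't known until the input ends). Use one state per possible window of the last ≤2 symbols; accept from those whose window starts with `y`.
       x  y 
>  A   B  C 
   B   D  E 
   C   F  G 
   D   D  E 
   E   F  G 
 * F   D  E 
 * G   F  G 
(> = start, * = accepting)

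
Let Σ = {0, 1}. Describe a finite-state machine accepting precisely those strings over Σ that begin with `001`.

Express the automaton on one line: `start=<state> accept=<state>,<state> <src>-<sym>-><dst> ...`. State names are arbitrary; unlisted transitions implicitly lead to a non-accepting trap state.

start=S0 accept=S3 S0-0->S1 S0-1->S4 S1-0->S2 S1-1->S4 S2-0->S4 S2-1->S3 S3-0->S3 S3-1->S3 S4-0->S4 S4-1->S4

Check the first 3 symbols one by one: S0 through S2 record how many have matched `001` so far; any wrong symbol goes to the dead state S4. After all 3 match we enter the accepting sink S3.
5 states suffice.
        0   1  
>  S0   S1  S4 
   S1   S2  S4 
   S2   S4  S3 
 * S3   S3  S3 
   S4   S4  S4 
(> = start, * = accepting)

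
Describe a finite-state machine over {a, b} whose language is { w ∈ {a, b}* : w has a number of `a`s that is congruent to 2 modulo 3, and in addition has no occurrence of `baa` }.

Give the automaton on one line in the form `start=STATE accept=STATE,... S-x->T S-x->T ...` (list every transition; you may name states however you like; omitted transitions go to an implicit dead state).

start=s0 accept=s3,s6,s7 s0-a->s1 s0-b->s2 s1-a->s3 s1-b->s4 s2-a->s5 s2-b->s2 s3-a->s0 s3-b->s6 s4-a->s7 s4-b->s4 s5-a->s8 s5-b->s4 s6-a->s9 s6-b->s6 s7-a->s10 s7-b->s6 s8-a->s10 s8-b->s8 s9-a->s11 s9-b->s2 s10-a->s11 s10-b->s10 s11-a->s8 s11-b->s11

Handle the two conditions separately and then intersect. One (3 states) tracks the count of `a`s modulo 3; the other (4 states) tracks partial matches of the forbidden pattern `baa`. Each combined state is a pair, one component from each; accept when both components accept.
12 states suffice.
          a    b  
>  s0     s1   s2 
   s1     s3   s4 
   s2     s5   s2 
 * s3     s0   s6 
   s4     s7   s4 
   s5     s8   s4 
 * s6     s9   s6 
 * s7    s10   s6 
   s8    s10   s8 
   s9    s11   s2 
   s10   s11  s10 
   s11    s8  s11 
(> = start, * = accepting)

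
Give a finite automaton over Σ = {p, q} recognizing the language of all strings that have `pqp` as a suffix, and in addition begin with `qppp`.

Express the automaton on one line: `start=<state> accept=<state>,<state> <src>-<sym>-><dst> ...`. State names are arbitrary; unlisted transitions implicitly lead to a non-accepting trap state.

Handle the two conditions separately and then intersect. The first has 4 states tracking how much of the suffix `pqp` has currently been matched; the second has 6 states tracking whether the input so far still matches the prefix `qppp`. A product state is a pair (one from each), accepting exactly when both do. Minimizing collapses redundant product states.
        p   q  
>  S0   S1  S2 
   S1   S1  S1 
   S2   S3  S1 
   S3   S4  S1 
   S4   S5  S1 
   S5   S5  S6 
   S6   S7  S8 
 * S7   S5  S6 
   S8   S5  S8 
(> = start, * = accepting)

start=S0 accept=S7 S0-p->S1 S0-q->S2 S1-p->S1 S1-q->S1 S2-p->S3 S2-q->S1 S3-p->S4 S3-q->S1 S4-p->S5 S4-q->S1 S5-p->S5 S5-q->S6 S6-p->S7 S6-q->S8 S7-p->S5 S7-q->S6 S8-p->S5 S8-q->S8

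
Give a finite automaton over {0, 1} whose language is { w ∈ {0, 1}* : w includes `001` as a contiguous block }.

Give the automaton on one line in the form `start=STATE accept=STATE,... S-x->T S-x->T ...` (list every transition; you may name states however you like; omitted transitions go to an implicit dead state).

start=A accept=D A-0->B A-1->A B-0->C B-1->A C-0->C C-1->D D-0->D D-1->D

States A..C record the length of the longest prefix of `001` that matches the current input suffix. Reaching D means `001` has been seen, and we stay there forever. Accept from D.
With 4 states:
       0  1 
>  A   B  A 
   B   C  A 
   C   C  D 
 * D   D  D 
(> = start, * = accepting)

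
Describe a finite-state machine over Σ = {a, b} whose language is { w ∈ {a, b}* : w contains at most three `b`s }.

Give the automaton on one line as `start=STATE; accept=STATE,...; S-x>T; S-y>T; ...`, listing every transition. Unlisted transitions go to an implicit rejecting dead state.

Only the number of `b`s matters, and only up to 4. Make a chain s0 → s1 → s2 → s3 → s4 advanced by each `b` (with s4 absorbing); every other symbol self-loops. The accepting set is {s0, s1, s2, s3}.
        a   b  
>* s0   s0  s1 
 * s1   s1  s2 
 * s2   s2  s3 
 * s3   s3  s4 
   s4   s4  s4 
(> = start, * = accepting)

start=s0; accept=s0,s1,s2,s3; s0-a>s0; s0-b>s1; s1-a>s1; s1-b>s2; s2-a>s2; s2-b>s3; s3-a>s3; s3-b>s4; s4-a>s4; s4-b>s4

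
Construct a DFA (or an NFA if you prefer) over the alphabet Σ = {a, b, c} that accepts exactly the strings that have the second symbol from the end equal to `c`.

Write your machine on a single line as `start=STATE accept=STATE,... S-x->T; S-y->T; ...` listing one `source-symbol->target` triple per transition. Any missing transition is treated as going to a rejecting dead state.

start=q0; accept=q10,q11,q12; q0-a->q1; q0-b->q2; q0-c->q3; q1-a->q4; q1-b->q5; q1-c->q6; q2-a->q7; q2-b->q8; q2-c->q9; q3-a->q10; q3-b->q11; q3-c->q12; q4-a->q4; q4-b->q5; q4-c->q6; q5-a->q7; q5-b->q8; q5-c->q9; q6-a->q10; q6-b->q11; q6-c->q12; q7-a->q4; q7-b->q5; q7-c->q6; q8-a->q7; q8-b->q8; q8-c->q9; q9-a->q10; q9-b->q11; q9-c->q12; q10-a->q4; q10-b->q5; q10-c->q6; q11-a->q7; q11-b->q8; q11-c->q9; q12-a->q10; q12-b->q11; q12-c->q12

Because acceptance depends on a position counted from the end, the machine has to buffer the most recent 2 symbols. Make each state the string of the last up-to-2 symbols read; on input `x` shift the window left and append `x`. Accept when the buffered window has length 2 and begins with `c`.
13 states suffice.
          a    b    c  
>  q0     q1   q2   q3 
   q1     q4   q5   q6 
   q2     q7   q8   q9 
   q3    q10  q11  q12 
   q4     q4   q5   q6 
   q5     q7   q8   q9 
   q6    q10  q11  q12 
   q7     q4   q5   q6 
   q8     q7   q8   q9 
   q9    q10  q11  q12 
 * q10    q4   q5   q6 
 * q11    q7   q8   q9 
 * q12   q10  q11  q12 
(> = start, * = accepting)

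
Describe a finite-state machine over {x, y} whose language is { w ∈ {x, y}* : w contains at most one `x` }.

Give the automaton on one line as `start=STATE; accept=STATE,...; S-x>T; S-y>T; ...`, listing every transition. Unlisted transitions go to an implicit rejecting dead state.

Only the number of `x`s matters, and only up to 2. Make a chain q0 → q1 → q2 advanced by each `x` (with q2 absorbing); every other symbol self-loops. The accepting set is {q0, q1}.
A 3-state machine:
        x   y  
>* q0   q1  q0 
 * q1   q2  q1 
   q2   q2  q2 
(> = start, * = accepting)

start=q0; accept=q0,q1; q0-x>q1; q0-y>q0; q1-x>q2; q1-y>q1; q2-x>q2; q2-y>q2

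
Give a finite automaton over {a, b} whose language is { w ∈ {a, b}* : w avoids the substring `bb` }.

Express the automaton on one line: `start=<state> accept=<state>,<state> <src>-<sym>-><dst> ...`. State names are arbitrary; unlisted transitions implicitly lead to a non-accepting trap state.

This is the complement of 'contains `bb`'. Use the same substring-matching states — q0 through q2 holding how much of `bb` has just been matched — but flip the accepting set: everything except the trap q2 accepts.
A 3-state machine:
        a   b  
>* q0   q0  q1 
 * q1   q0  q2 
   q2   q2  q2 
(> = start, * = accepting)

start=q0 accept=q0,q1 q0-a->q0 q0-b->q1 q1-a->q0 q1-b->q2 q2-a->q2 q2-b->q2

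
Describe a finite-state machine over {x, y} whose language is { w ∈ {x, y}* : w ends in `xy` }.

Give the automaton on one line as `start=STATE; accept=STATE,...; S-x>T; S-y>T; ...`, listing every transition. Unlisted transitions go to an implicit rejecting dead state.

Let each state record the length of the longest suffix of the input read so far that is also a prefix of `xy`. s1 means the last symbol is `x`; s2 means the last 2 symbols are `xy`. Accept only at s2, where the string currently ends in `xy`.
        x   y  
>  s0   s1  s0 
   s1   s1  s2 
 * s2   s1  s0 
(> = start, * = accepting)

start=s0; accept=s2; s0-x>s1; s0-y>s0; s1-x>s1; s1-y>s2; s2-x>s1; s2-y>s0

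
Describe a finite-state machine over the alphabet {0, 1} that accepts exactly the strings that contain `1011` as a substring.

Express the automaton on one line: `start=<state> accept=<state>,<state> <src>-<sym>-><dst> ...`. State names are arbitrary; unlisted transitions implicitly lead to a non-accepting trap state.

States q0..q3 record the length of the longest prefix of `1011` that matches the current input suffix. Reaching q4 means `1011` has been seen, and we stay there forever. Accept from q4.
A 5-state machine:
        0   1  
>  q0   q0  q1 
   q1   q2  q1 
   q2   q0  q3 
   q3   q2  q4 
 * q4   q4  q4 
(> = start, * = accepting)

start=q0 accept=q4 q0-0->q0 q0-1->q1 q1-0->q2 q1-1->q1 q2-0->q0 q2-1->q3 q3-0->q2 q3-1->q4 q4-0->q4 q4-1->q4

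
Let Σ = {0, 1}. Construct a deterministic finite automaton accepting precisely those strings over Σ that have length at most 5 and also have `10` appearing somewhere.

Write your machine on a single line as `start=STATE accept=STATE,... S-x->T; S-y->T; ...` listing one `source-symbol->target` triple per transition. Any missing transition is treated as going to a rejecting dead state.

Run two small machines in parallel and take their product. One (7 states) tracks the input length, saturating at 6; the other (3 states) tracks whether and how much of `10` has been seen. Each combined state is a pair, one component from each; accept when both components accept.
18 states suffice.
          0    1  
>  s0     s1   s2 
   s1     s3   s4 
   s2     s5   s4 
   s3     s6   s7 
   s4     s8   s7 
 * s5     s8   s8 
   s6     s9  s10 
   s7    s11  s10 
 * s8    s11  s11 
   s9    s12  s13 
   s10   s14  s13 
 * s11   s14  s14 
   s12   s15  s16 
   s13   s17  s16 
 * s14   s17  s17 
   s15   s15  s16 
   s16   s17  s16 
   s17   s17  s17 
(> = start, * = accepting)

start=s0; accept=s5,s8,s11,s14; s0-0->s1; s0-1->s2; s1-0->s3; s1-1->s4; s2-0->s5; s2-1->s4; s3-0->s6; s3-1->s7; s4-0->s8; s4-1->s7; s5-0->s8; s5-1->s8; s6-0->s9; s6-1->s10; s7-0->s11; s7-1->s10; s8-0->s11; s8-1->s11; s9-0->s12; s9-1->s13; s10-0->s14; s10-1->s13; s11-0->s14; s11-1->s14; s12-0->s15; s12-1->s16; s13-0->s17; s13-1->s16; s14-0->s17; s14-1->s17; s15-0->s15; s15-1->s16; s16-0->s17; s16-1->s16; s17-0->s17; s17-1->s17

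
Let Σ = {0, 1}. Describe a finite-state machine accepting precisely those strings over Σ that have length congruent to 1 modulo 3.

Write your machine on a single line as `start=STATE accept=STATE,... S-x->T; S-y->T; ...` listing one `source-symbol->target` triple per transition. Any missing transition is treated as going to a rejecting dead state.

start=A; accept=B; A-0->B; A-1->B; B-0->C; B-1->C; C-0->A; C-1->A

Only the length mod 3 matters, so use a 3-cycle: from any state, every input symbol moves to the next state, wrapping C back to A. Mark B accepting.
With 3 states:
       0  1 
>  A   B  B 
 * B   C  C 
   C   A  A 
(> = start, * = accepting)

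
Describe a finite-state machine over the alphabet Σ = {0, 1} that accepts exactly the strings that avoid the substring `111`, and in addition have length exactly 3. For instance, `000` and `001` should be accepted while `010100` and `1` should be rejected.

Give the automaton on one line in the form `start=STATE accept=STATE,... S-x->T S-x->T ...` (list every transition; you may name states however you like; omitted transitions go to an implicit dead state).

Run two small machines in parallel and take their product. The first has 4 states tracking partial matches of the forbidden pattern `111`; the second has 5 states tracking the input length, saturating at 4. A product state is a pair (one from each), accepting exactly when both do.
With 14 states:
          0    1  
>  S0     S1   S2 
   S1     S3   S4 
   S2     S3   S5 
   S3     S6   S7 
   S4     S6   S8 
   S5     S6   S9 
 * S6    S10  S11 
 * S7    S10  S12 
 * S8    S10  S13 
   S9    S13  S13 
   S10   S10  S11 
   S11   S10  S12 
   S12   S10  S13 
   S13   S13  S13 
(> = start, * = accepting)

start=S0 accept=S6,S7,S8 S0-0->S1 S0-1->S2 S1-0->S3 S1-1->S4 S2-0->S3 S2-1->S5 S3-0->S6 S3-1->S7 S4-0->S6 S4-1->S8 S5-0->S6 S5-1->S9 S6-0->S10 S6-1->S11 S7-0->S10 S7-1->S12 S8-0->S10 S8-1->S13 S9-0->S13 S9-1->S13 S10-0->S10 S10-1->S11 S11-0->S10 S11-1->S12 S12-0->S10 S12-1->S13 S13-0->S13 S13-1->S13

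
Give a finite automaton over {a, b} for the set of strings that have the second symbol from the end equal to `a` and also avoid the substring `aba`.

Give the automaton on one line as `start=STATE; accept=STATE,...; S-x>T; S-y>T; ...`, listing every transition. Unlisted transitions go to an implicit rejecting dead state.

Handle the two conditions separately and then intersect. The first has 7 states tracking the last 2 symbols read; the second has 4 states tracking partial matches of the forbidden pattern `aba`. A product state is a pair (one from each), accepting exactly when both do. Minimizing collapses redundant product states.
5 states suffice.
        a   b  
>  s0   s1  s0 
   s1   s2  s3 
 * s2   s2  s3 
 * s3   s4  s0 
   s4   s4  s4 
(> = start, * = accepting)

start=s0; accept=s2,s3; s0-a>s1; s0-b>s0; s1-a>s2; s1-b>s3; s2-a>s2; s2-b>s3; s3-a>s4; s3-b>s0; s4-a>s4; s4-b>s4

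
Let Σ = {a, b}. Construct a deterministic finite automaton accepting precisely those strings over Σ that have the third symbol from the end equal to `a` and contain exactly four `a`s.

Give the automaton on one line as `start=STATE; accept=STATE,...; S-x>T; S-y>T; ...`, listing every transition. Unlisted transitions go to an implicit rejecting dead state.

Handle the two conditions separately and then intersect. The first has 15 states tracking the last 3 symbols read; the second has 6 states tracking the count of `a`s, saturating at 5. A product state is a pair (one from each), accepting exactly when both do. Equivalent product states are then merged.
          a    b  
>  S0     S1   S0 
   S1     S2   S1 
   S2     S3   S4 
   S3     S5   S6 
   S4     S7   S4 
 * S5     S8   S9 
   S6    S10  S11 
   S7    S12   S6 
   S8     S8   S8 
 * S9     S8  S13 
 * S10    S8  S14 
   S11   S15  S11 
   S12    S8   S9 
 * S13    S8   S8 
   S14    S8  S13 
   S15    S8  S14 
(> = start, * = accepting)

start=S0; accept=S5,S9,S10,S13; S0-a>S1; S0-b>S0; S1-a>S2; S1-b>S1; S2-a>S3; S2-b>S4; S3-a>S5; S3-b>S6; S4-a>S7; S4-b>S4; S5-a>S8; S5-b>S9; S6-a>S10; S6-b>S11; S7-a>S12; S7-b>S6; S8-a>S8; S8-b>S8; S9-a>S8; S9-b>S13; S10-a>S8; S10-b>S14; S11-a>S15; S11-b>S11; S12-a>S8; S12-b>S9; S13-a>S8; S13-b>S8; S14-a>S8; S14-b>S13; S15-a>S8; S15-b>S14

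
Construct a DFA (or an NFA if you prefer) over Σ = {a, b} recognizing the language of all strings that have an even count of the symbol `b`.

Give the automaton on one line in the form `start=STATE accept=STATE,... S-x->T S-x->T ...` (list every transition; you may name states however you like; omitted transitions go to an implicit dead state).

start=s0 accept=s0 s0-a->s0 s0-b->s1 s1-a->s1 s1-b->s0

Keep the running count of `b`s modulo 2: each `b` advances along the cycle s0 → s1 → s0 while other symbols loop. Accept at s0.
With 2 states:
        a   b  
>* s0   s0  s1 
   s1   s1  s0 
(> = start, * = accepting)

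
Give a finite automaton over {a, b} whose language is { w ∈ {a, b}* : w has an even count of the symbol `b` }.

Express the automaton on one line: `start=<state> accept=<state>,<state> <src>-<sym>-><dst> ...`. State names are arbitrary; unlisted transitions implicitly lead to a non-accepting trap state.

start=s0 accept=s0 s0-a->s0 s0-b->s1 s1-a->s1 s1-b->s0

Keep the running count of `b`s modulo 2: each `b` advances along the cycle s0 → s1 → s0 while other symbols loop. Accept at s0.
        a   b  
>* s0   s0  s1 
   s1   s1  s0 
(> = start, * = accepting)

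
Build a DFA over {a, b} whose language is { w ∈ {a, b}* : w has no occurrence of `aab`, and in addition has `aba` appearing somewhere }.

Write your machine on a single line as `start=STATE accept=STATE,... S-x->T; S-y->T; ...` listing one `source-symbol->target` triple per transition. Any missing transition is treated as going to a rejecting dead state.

Build one automaton per condition and run them in lockstep. One (4 states) tracks partial matches of the forbidden pattern `aab`; the other (4 states) tracks whether and how much of `aba` has been seen. Each combined state is a pair, one component from each; accept when both components accept.
11 states suffice.
          a    b  
>  s0     s1   s0 
   s1     s2   s3 
   s2     s2   s4 
   s3     s5   s0 
   s4     s6   s7 
 * s5     s8   s9 
   s6     s6   s6 
   s7    s10   s7 
 * s8     s8   s6 
 * s9     s5   s9 
   s10   s10   s4 
(> = start, * = accepting)

start=s0; accept=s5,s8,s9; s0-a->s1; s0-b->s0; s1-a->s2; s1-b->s3; s2-a->s2; s2-b->s4; s3-a->s5; s3-b->s0; s4-a->s6; s4-b->s7; s5-a->s8; s5-b->s9; s6-a->s6; s6-b->s6; s7-a->s10; s7-b->s7; s8-a->s8; s8-b->s6; s9-a->s5; s9-b->s9; s10-a->s10; s10-b->s4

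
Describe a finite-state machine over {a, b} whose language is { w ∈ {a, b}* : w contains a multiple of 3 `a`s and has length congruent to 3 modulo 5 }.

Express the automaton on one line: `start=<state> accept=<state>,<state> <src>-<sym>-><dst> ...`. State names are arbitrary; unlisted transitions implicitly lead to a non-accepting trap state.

Handle the two conditions separately and then intersect. One (3 states) tracks the count of `a`s modulo 3; the other (5 states) tracks the input length modulo 5. Each combined state is a pair, one component from each; accept when both components accept.
With 15 states:
          a    b  
>  q0     q1   q2 
   q1     q3   q4 
   q2     q4   q5 
   q3     q6   q7 
   q4     q7   q8 
   q5     q8   q6 
 * q6     q9  q10 
   q7    q10  q11 
   q8    q11   q9 
   q9    q12  q13 
   q10   q13   q0 
   q11    q0  q12 
   q12    q2  q14 
   q13   q14   q1 
   q14    q5   q3 
(> = start, * = accepting)

start=q0 accept=q6 q0-a->q1 q0-b->q2 q1-a->q3 q1-b->q4 q2-a->q4 q2-b->q5 q3-a->q6 q3-b->q7 q4-a->q7 q4-b->q8 q5-a->q8 q5-b->q6 q6-a->q9 q6-b->q10 q7-a->q10 q7-b->q11 q8-a->q11 q8-b->q9 q9-a->q12 q9-b->q13 q10-a->q13 q10-b->q0 q11-a->q0 q11-b->q12 q12-a->q2 q12-b->q14 q13-a->q14 q13-b->q1 q14-a->q5 q14-b->q3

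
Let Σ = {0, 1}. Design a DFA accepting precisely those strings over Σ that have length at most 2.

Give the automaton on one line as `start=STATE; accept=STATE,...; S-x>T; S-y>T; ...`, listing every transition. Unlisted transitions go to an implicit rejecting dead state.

Count input length up to 3: every symbol moves from S0 toward S3, which means 'more than 2' and absorbs. Accept from {S0, S1, S2}.
4 states suffice.
        0   1  
>* S0   S1  S1 
 * S1   S2  S2 
 * S2   S3  S3 
   S3   S3  S3 
(> = start, * = accepting)

start=S0; accept=S0,S1,S2; S0-0>S1; S0-1>S1; S1-0>S2; S1-1>S2; S2-0>S3; S2-1>S3; S3-0>S3; S3-1>S3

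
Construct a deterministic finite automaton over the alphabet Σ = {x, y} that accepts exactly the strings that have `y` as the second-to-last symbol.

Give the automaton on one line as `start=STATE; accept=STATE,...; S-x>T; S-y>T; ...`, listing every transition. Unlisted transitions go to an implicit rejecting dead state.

start=A; accept=F,G; A-x>B; A-y>C; B-x>D; B-y>E; C-x>F; C-y>G; D-x>D; D-y>E; E-x>F; E-y>G; F-x>D; F-y>E; G-x>F; G-y>G

A DFA must remember the last 2 symbols (since which symbol is second-to-last isn't known until the input ends). Use one state per possible window of the last ≤2 symbols; accept from those whose window starts with `y`.
       x  y 
>  A   B  C 
   B   D  E 
   C   F  G 
   D   D  E 
   E   F  G 
 * F   D  E 
 * G   F  G 
(> = start, * = accepting)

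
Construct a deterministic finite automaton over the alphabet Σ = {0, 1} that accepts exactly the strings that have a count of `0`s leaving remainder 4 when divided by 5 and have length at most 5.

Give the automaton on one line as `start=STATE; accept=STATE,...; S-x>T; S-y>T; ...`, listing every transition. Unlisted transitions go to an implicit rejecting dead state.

Handle the two conditions separately and then intersect. The first has 5 states tracking the count of `0`s modulo 5; the second has 7 states tracking the input length, saturating at 6. A product state is a pair (one from each), accepting exactly when both do. Minimizing collapses redundant product states.
          0    1  
>  S0     S1   S2 
   S1     S3   S4 
   S2     S4   S5 
   S3     S6   S7 
   S4     S7   S5 
   S5     S5   S5 
   S6     S8   S9 
   S7     S9   S5 
 * S8     S5  S10 
   S9    S10   S5 
 * S10    S5   S5 
(> = start, * = accepting)

start=S0; accept=S8,S10; S0-0>S1; S0-1>S2; S1-0>S3; S1-1>S4; S2-0>S4; S2-1>S5; S3-0>S6; S3-1>S7; S4-0>S7; S4-1>S5; S5-0>S5; S5-1>S5; S6-0>S8; S6-1>S9; S7-0>S9; S7-1>S5; S8-0>S5; S8-1>S10; S9-0>S10; S9-1>S5; S10-0>S5; S10-1>S5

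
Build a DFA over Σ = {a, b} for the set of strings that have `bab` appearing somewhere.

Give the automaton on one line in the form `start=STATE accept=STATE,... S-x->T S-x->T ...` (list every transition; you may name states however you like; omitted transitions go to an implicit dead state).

start=q0 accept=q3 q0-a->q0 q0-b->q1 q1-a->q2 q1-b->q1 q2-a->q0 q2-b->q3 q3-a->q3 q3-b->q3

States q0..q2 record the length of the longest prefix of `bab` that matches the current input suffix. Reaching q3 means `bab` has been seen, and we stay there forever. Accept from q3.
With 4 states:
        a   b  
>  q0   q0  q1 
   q1   q2  q1 
   q2   q0  q3 
 * q3   q3  q3 
(> = start, * = accepting)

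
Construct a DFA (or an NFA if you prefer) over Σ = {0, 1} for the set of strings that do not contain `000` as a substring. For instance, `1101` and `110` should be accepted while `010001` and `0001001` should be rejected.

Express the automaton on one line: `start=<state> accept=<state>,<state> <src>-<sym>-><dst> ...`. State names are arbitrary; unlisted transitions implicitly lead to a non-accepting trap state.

Track partial matches of the forbidden pattern `000`. State s3 is a dead state reached once `000` has occurred; every other state accepts. s0 means no part of `000` is currently matched.
A 4-state machine:
        0   1  
>* s0   s1  s0 
 * s1   s2  s0 
 * s2   s3  s0 
   s3   s3  s3 
(> = start, * = accepting)

start=s0 accept=s0,s1,s2 s0-0->s1 s0-1->s0 s1-0->s2 s1-1->s0 s2-0->s3 s2-1->s0 s3-0->s3 s3-1->s3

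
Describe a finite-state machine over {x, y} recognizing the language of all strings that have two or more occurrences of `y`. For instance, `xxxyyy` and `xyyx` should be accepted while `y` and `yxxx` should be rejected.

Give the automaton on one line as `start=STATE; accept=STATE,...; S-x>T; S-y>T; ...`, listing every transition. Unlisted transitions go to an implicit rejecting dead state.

Count `y`s, saturating at 3: states q0 through q2 mean 0 through 2 `y`s seen; q3 means more than 2. Each `y` increments (capped at q3); other symbols loop. Accept from {q2, q3}.
        x   y  
>  q0   q0  q1 
   q1   q1  q2 
 * q2   q2  q3 
 * q3   q3  q3 
(> = start, * = accepting)

start=q0; accept=q2,q3; q0-x>q0; q0-y>q1; q1-x>q1; q1-y>q2; q2-x>q2; q2-y>q3; q3-x>q3; q3-y>q3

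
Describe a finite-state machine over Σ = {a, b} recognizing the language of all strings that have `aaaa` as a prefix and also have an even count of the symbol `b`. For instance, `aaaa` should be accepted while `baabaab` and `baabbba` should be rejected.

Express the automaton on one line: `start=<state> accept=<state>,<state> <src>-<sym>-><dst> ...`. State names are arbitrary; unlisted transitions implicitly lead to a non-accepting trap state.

Handle the two conditions separately and then intersect. One (6 states) tracks whether the input so far still matches the prefix `aaaa`; the other (2 states) tracks the count of `b`s modulo 2. Each combined state is a pair, one component from each; accept when both components accept. Equivalent product states are then merged.
        a   b  
>  q0   q1  q2 
   q1   q3  q2 
   q2   q2  q2 
   q3   q4  q2 
   q4   q5  q2 
 * q5   q5  q6 
   q6   q6  q5 
(> = start, * = accepting)

start=q0 accept=q5 q0-a->q1 q0-b->q2 q1-a->q3 q1-b->q2 q2-a->q2 q2-b->q2 q3-a->q4 q3-b->q2 q4-a->q5 q4-b->q2 q5-a->q5 q5-b->q6 q6-a->q6 q6-b->q5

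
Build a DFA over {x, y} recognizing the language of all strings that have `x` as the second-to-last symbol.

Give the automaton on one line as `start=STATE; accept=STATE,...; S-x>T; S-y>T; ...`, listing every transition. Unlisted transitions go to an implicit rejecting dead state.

Because acceptance depends on a position counted from the end, the machine has to buffer the most recent 2 symbols. Make each state the string of the last up-to-2 symbols read; on input `x` shift the window left and append `x`. Accept when the buffered window has length 2 and begins with `x`.
With 7 states:
        x   y  
>  q0   q1  q2 
   q1   q3  q4 
   q2   q5  q6 
 * q3   q3  q4 
 * q4   q5  q6 
   q5   q3  q4 
   q6   q5  q6 
(> = start, * = accepting)

start=q0; accept=q3,q4; q0-x>q1; q0-y>q2; q1-x>q3; q1-y>q4; q2-x>q5; q2-y>q6; q3-x>q3; q3-y>q4; q4-x>q5; q4-y>q6; q5-x>q3; q5-y>q4; q6-x>q5; q6-y>q6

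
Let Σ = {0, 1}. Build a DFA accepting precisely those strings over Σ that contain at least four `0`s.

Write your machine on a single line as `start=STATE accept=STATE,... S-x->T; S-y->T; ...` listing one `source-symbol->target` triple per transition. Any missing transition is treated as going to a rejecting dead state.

start=A; accept=E,F; A-0->B; A-1->A; B-0->C; B-1->B; C-0->D; C-1->C; D-0->E; D-1->D; E-0->F; E-1->E; F-0->F; F-1->F

Count `0`s, saturating at 5: states A through E mean 0 through 4 `0`s seen; F means more than 4. Each `0` increments (capped at F); other symbols loop. Accept from {E, F}.
       0  1 
>  A   B  A 
   B   C  B 
   C   D  C 
   D   E  D 
 * E   F  E 
 * F   F  F 
(> = start, * = accepting)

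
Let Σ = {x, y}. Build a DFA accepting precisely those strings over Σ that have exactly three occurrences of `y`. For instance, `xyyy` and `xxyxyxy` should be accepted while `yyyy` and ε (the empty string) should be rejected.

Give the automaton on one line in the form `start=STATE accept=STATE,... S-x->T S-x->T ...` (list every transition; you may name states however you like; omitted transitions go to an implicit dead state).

start=s0 accept=s3 s0-x->s0 s0-y->s1 s1-x->s1 s1-y->s2 s2-x->s2 s2-y->s3 s3-x->s3 s3-y->s4 s4-x->s4 s4-y->s4

Only the number of `y`s matters, and only up to 4. Make a chain s0 → s1 → s2 → s3 → s4 advanced by each `y` (with s4 absorbing); every other symbol self-loops. The accepting set is {s3}.
5 states suffice.
        x   y  
>  s0   s0  s1 
   s1   s1  s2 
   s2   s2  s3 
 * s3   s3  s4 
   s4   s4  s4 
(> = start, * = accepting)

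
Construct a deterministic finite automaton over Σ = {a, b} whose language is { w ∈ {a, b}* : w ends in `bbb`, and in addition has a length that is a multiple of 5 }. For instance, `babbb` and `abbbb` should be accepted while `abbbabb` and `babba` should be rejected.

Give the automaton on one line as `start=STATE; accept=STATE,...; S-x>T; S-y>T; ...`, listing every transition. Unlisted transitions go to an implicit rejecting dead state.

Handle the two conditions separately and then intersect. The first has 4 states tracking how much of the suffix `bbb` has currently been matched; the second has 5 states tracking the input length modulo 5. A product state is a pair (one from each), accepting exactly when both do.
20 states suffice.
          a    b  
>  q0     q1   q2 
   q1     q3   q4 
   q2     q3   q5 
   q3     q6   q7 
   q4     q6   q8 
   q5     q6   q9 
   q6    q10  q11 
   q7    q10  q12 
   q8    q10  q13 
   q9    q10  q13 
   q10    q0  q14 
   q11    q0  q15 
   q12    q0  q16 
   q13    q0  q16 
   q14    q1  q17 
   q15    q1  q18 
 * q16    q1  q18 
   q17    q3  q19 
   q18    q3  q19 
   q19    q6   q9 
(> = start, * = accepting)

start=q0; accept=q16; q0-a>q1; q0-b>q2; q1-a>q3; q1-b>q4; q2-a>q3; q2-b>q5; q3-a>q6; q3-b>q7; q4-a>q6; q4-b>q8; q5-a>q6; q5-b>q9; q6-a>q10; q6-b>q11; q7-a>q10; q7-b>q12; q8-a>q10; q8-b>q13; q9-a>q10; q9-b>q13; q10-a>q0; q10-b>q14; q11-a>q0; q11-b>q15; q12-a>q0; q12-b>q16; q13-a>q0; q13-b>q16; q14-a>q1; q14-b>q17; q15-a>q1; q15-b>q18; q16-a>q1; q16-b>q18; q17-a>q3; q17-b>q19; q18-a>q3; q18-b>q19; q19-a>q6; q19-b>q9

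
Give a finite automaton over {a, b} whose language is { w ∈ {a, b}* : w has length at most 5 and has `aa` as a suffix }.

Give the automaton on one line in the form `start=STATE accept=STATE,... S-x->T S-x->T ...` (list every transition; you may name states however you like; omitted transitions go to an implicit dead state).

Run two small machines in parallel and take their product. The first has 7 states tracking the input length, saturating at 6; the second has 3 states tracking how much of the suffix `aa` has currently been matched. A product state is a pair (one from each), accepting exactly when both do. Equivalent product states are then merged.
13 states suffice.
          a    b  
>  q0     q1   q2 
   q1     q3   q4 
   q2     q5   q4 
 * q3     q6   q7 
   q4     q8   q7 
   q5     q6   q7 
 * q6     q9  q10 
   q7    q11  q10 
   q8     q9  q10 
 * q9    q12  q10 
   q10   q10  q10 
   q11   q12  q10 
 * q12   q10  q10 
(> = start, * = accepting)

start=q0 accept=q3,q6,q9,q12 q0-a->q1 q0-b->q2 q1-a->q3 q1-b->q4 q2-a->q5 q2-b->q4 q3-a->q6 q3-b->q7 q4-a->q8 q4-b->q7 q5-a->q6 q5-b->q7 q6-a->q9 q6-b->q10 q7-a->q11 q7-b->q10 q8-a->q9 q8-b->q10 q9-a->q12 q9-b->q10 q10-a->q10 q10-b->q10 q11-a->q12 q11-b->q10 q12-a->q10 q12-b->q10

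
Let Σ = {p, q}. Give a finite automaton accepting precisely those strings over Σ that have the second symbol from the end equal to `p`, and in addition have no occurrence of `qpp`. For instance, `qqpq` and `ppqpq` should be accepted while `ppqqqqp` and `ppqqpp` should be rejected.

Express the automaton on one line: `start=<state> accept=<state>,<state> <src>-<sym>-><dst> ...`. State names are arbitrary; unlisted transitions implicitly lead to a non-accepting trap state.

start=s0 accept=s3,s4 s0-p->s1 s0-q->s2 s1-p->s3 s1-q->s4 s2-p->s5 s2-q->s2 s3-p->s3 s3-q->s4 s4-p->s5 s4-q->s2 s5-p->s6 s5-q->s4 s6-p->s6 s6-q->s6

Handle the two conditions separately and then intersect. One (7 states) tracks the last 2 symbols read; the other (4 states) tracks partial matches of the forbidden pattern `qpp`. Each combined state is a pair, one component from each; accept when both components accept. Equivalent product states are then merged.
        p   q  
>  s0   s1  s2 
   s1   s3  s4 
   s2   s5  s2 
 * s3   s3  s4 
 * s4   s5  s2 
   s5   s6  s4 
   s6   s6  s6 
(> = start, * = accepting)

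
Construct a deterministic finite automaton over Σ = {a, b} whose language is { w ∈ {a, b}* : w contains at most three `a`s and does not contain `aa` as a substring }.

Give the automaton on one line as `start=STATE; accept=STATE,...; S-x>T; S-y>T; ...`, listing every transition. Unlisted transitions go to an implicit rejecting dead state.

Build one automaton per condition and run them in lockstep. The first has 5 states tracking the count of `a`s, saturating at 4; the second has 3 states tracking partial matches of the forbidden pattern `aa`. A product state is a pair (one from each), accepting exactly when both do.
With 12 states:
          a    b  
>* q0     q1   q0 
 * q1     q2   q3 
   q2     q4   q2 
 * q3     q5   q3 
   q4     q6   q4 
 * q5     q4   q7 
   q6     q6   q6 
 * q7     q8   q7 
 * q8     q6   q9 
 * q9    q10   q9 
   q10    q6  q11 
   q11   q10  q11 
(> = start, * = accepting)

start=q0; accept=q0,q1,q3,q5,q7,q8,q9; q0-a>q1; q0-b>q0; q1-a>q2; q1-b>q3; q2-a>q4; q2-b>q2; q3-a>q5; q3-b>q3; q4-a>q6; q4-b>q4; q5-a>q4; q5-b>q7; q6-a>q6; q6-b>q6; q7-a>q8; q7-b>q7; q8-a>q6; q8-b>q9; q9-a>q10; q9-b>q9; q10-a>q6; q10-b>q11; q11-a>q10; q11-b>q11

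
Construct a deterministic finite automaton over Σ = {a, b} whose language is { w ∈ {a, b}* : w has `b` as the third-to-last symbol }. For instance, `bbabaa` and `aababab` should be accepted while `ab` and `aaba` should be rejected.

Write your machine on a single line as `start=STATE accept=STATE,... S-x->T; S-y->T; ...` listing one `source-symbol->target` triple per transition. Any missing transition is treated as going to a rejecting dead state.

start=q0; accept=q11,q12,q13,q14; q0-a->q1; q0-b->q2; q1-a->q3; q1-b->q4; q2-a->q5; q2-b->q6; q3-a->q7; q3-b->q8; q4-a->q9; q4-b->q10; q5-a->q11; q5-b->q12; q6-a->q13; q6-b->q14; q7-a->q7; q7-b->q8; q8-a->q9; q8-b->q10; q9-a->q11; q9-b->q12; q10-a->q13; q10-b->q14; q11-a->q7; q11-b->q8; q12-a->q9; q12-b->q10; q13-a->q11; q13-b->q12; q14-a->q13; q14-b->q14

A DFA must remember the last 3 symbols (since which symbol is third-to-last isn't known until the input ends). Use one state per possible window of the last ≤3 symbols; accept from those whose window starts with `b`.
15 states suffice.
          a    b  
>  q0     q1   q2 
   q1     q3   q4 
   q2     q5   q6 
   q3     q7   q8 
   q4     q9  q10 
   q5    q11  q12 
   q6    q13  q14 
   q7     q7   q8 
   q8     q9  q10 
   q9    q11  q12 
   q10   q13  q14 
 * q11    q7   q8 
 * q12    q9  q10 
 * q13   q11  q12 
 * q14   q13  q14 
(> = start, * = accepting)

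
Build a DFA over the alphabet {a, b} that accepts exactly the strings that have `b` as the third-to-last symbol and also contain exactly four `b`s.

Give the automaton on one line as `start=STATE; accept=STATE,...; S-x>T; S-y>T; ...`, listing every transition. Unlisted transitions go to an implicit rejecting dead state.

Run two small machines in parallel and take their product. One (15 states) tracks the last 3 symbols read; the other (6 states) tracks the count of `b`s, saturating at 5. Each combined state is a pair, one component from each; accept when both components accept. After merging equivalent states the machine shrinks.
A 16-state machine:
          a    b  
>  S0     S0   S1 
   S1     S1   S2 
   S2     S3   S4 
   S3     S3   S5 
   S4     S6   S7 
   S5     S6   S8 
   S6     S9  S10 
 * S7    S11  S12 
   S8    S11  S12 
   S9     S9  S13 
 * S10   S14  S12 
 * S11   S15  S12 
   S12   S12  S12 
   S13   S14  S12 
   S14   S15  S12 
 * S15   S12  S12 
(> = start, * = accepting)

start=S0; accept=S7,S10,S11,S15; S0-a>S0; S0-b>S1; S1-a>S1; S1-b>S2; S2-a>S3; S2-b>S4; S3-a>S3; S3-b>S5; S4-a>S6; S4-b>S7; S5-a>S6; S5-b>S8; S6-a>S9; S6-b>S10; S7-a>S11; S7-b>S12; S8-a>S11; S8-b>S12; S9-a>S9; S9-b>S13; S10-a>S14; S10-b>S12; S11-a>S15; S11-b>S12; S12-a>S12; S12-b>S12; S13-a>S14; S13-b>S12; S14-a>S15; S14-b>S12; S15-a>S12; S15-b>S12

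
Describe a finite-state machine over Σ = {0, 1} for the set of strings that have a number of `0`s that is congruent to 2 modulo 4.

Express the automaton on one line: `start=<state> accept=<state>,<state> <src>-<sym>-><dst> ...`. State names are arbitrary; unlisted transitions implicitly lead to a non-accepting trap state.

The only thing that matters is how many `0`s have appeared, reduced mod 4. Use one state per residue: s0 for 0, …, s3 for 3. Reading `0` moves to the next residue; anything else stays put. s2 is accepting.
With 4 states:
        0   1  
>  s0   s1  s0 
   s1   s2  s1 
 * s2   s3  s2 
   s3   s0  s3 
(> = start, * = accepting)

start=s0 accept=s2 s0-0->s1 s0-1->s0 s1-0->s2 s1-1->s1 s2-0->s3 s2-1->s2 s3-0->s0 s3-1->s3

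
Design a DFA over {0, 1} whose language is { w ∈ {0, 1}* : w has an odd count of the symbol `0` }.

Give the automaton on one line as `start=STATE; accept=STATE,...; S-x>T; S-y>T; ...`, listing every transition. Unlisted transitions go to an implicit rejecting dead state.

start=q0; accept=q1; q0-0>q1; q0-1>q0; q1-0>q0; q1-1>q1

Keep the running count of `0`s modulo 2: each `0` advances along the cycle q0 → q1 → q0 while other symbols loop. Accept at q1.
        0   1  
>  q0   q1  q0 
 * q1   q0  q1 
(> = start, * = accepting)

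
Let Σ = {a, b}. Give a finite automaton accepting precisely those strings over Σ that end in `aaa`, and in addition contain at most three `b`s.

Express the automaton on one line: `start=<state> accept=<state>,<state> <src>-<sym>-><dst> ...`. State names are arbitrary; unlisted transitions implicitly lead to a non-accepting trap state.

start=q0 accept=q6,q10,q14,q16 q0-a->q1 q0-b->q2 q1-a->q3 q1-b->q2 q2-a->q4 q2-b->q5 q3-a->q6 q3-b->q2 q4-a->q7 q4-b->q5 q5-a->q8 q5-b->q9 q6-a->q6 q6-b->q2 q7-a->q10 q7-b->q5 q8-a->q11 q8-b->q9 q9-a->q12 q9-b->q13 q10-a->q10 q10-b->q5 q11-a->q14 q11-b->q9 q12-a->q15 q12-b->q13 q13-a->q13 q13-b->q13 q14-a->q14 q14-b->q9 q15-a->q16 q15-b->q13 q16-a->q16 q16-b->q13

Run two small machines in parallel and take their product. The first has 4 states tracking how much of the suffix `aaa` has currently been matched; the second has 5 states tracking the count of `b`s, saturating at 4. A product state is a pair (one from each), accepting exactly when both do. Equivalent product states are then merged.
17 states suffice.
          a    b  
>  q0     q1   q2 
   q1     q3   q2 
   q2     q4   q5 
   q3     q6   q2 
   q4     q7   q5 
   q5     q8   q9 
 * q6     q6   q2 
   q7    q10   q5 
   q8    q11   q9 
   q9    q12  q13 
 * q10   q10   q5 
   q11   q14   q9 
   q12   q15  q13 
   q13   q13  q13 
 * q14   q14   q9 
   q15   q16  q13 
 * q16   q16  q13 
(> = start, * = accepting)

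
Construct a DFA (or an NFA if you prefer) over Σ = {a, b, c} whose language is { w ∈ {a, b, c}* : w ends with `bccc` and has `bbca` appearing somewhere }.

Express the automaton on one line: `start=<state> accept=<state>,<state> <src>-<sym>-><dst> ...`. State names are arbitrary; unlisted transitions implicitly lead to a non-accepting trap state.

Handle the two conditions separately and then intersect. The first has 5 states tracking how much of the suffix `bccc` has currently been matched; the second has 5 states tracking whether and how much of `bbca` has been seen. A product state is a pair (one from each), accepting exactly when both do. After merging equivalent states the machine shrinks.
With 9 states:
        a   b   c  
>  S0   S0  S1  S0 
   S1   S0  S2  S0 
   S2   S0  S2  S3 
   S3   S4  S1  S0 
   S4   S4  S5  S4 
   S5   S4  S5  S6 
   S6   S4  S5  S7 
   S7   S4  S5  S8 
 * S8   S4  S5  S4 
(> = start, * = accepting)

start=S0 accept=S8 S0-a->S0 S0-b->S1 S0-c->S0 S1-a->S0 S1-b->S2 S1-c->S0 S2-a->S0 S2-b->S2 S2-c->S3 S3-a->S4 S3-b->S1 S3-c->S0 S4-a->S4 S4-b->S5 S4-c->S4 S5-a->S4 S5-b->S5 S5-c->S6 S6-a->S4 S6-b->S5 S6-c->S7 S7-a->S4 S7-b->S5 S7-c->S8 S8-a->S4 S8-b->S5 S8-c->S4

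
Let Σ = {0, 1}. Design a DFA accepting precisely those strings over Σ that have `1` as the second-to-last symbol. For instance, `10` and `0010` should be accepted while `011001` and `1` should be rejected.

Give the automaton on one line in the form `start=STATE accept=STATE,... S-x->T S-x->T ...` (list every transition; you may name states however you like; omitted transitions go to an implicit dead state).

start=q0 accept=q5,q6 q0-0->q1 q0-1->q2 q1-0->q3 q1-1->q4 q2-0->q5 q2-1->q6 q3-0->q3 q3-1->q4 q4-0->q5 q4-1->q6 q5-0->q3 q5-1->q4 q6-0->q5 q6-1->q6

Because acceptance depends on a position counted from the end, the machine has to buffer the most recent 2 symbols. Make each state the string of the last up-to-2 symbols read; on input `x` shift the window left and append `x`. Accept when the buffered window has length 2 and begins with `1`.
7 states suffice.
        0   1  
>  q0   q1  q2 
   q1   q3  q4 
   q2   q5  q6 
   q3   q3  q4 
   q4   q5  q6 
 * q5   q3  q4 
 * q6   q5  q6 
(> = start, * = accepting)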